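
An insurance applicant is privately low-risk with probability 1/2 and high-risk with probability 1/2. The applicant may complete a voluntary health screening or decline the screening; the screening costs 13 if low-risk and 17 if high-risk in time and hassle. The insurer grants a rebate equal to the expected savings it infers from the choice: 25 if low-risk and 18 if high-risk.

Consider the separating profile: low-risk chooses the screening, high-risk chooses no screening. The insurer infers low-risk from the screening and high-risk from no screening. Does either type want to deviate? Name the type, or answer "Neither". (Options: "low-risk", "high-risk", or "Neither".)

The screening pays 25; no screening pays 18.
low-risk: assigned the screening, nets 25 − 13 = 12; deviating to no screening nets 18.
high-risk: assigned no screening, nets 18; deviating to the screening nets 25 − 17 = 8.
The low-risk type gains 6 by deviating.

low-risk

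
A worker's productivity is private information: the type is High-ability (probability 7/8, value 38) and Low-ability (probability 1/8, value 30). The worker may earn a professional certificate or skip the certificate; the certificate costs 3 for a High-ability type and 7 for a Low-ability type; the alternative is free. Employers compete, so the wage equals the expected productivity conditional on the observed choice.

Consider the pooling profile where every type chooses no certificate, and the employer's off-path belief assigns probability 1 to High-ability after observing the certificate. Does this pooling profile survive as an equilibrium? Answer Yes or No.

Yes

On path, the employer holds the prior and pays 7/8·38 + 1/8·30 = 37. Off path (the certificate), believing High-ability, it pays 38.
High-ability: no certificate nets 37; the certificate nets 38 − 3 = 35. High-ability stays.
Low-ability: no certificate nets 37; the certificate nets 38 − 7 = 31. Low-ability stays.
No type deviates, so pooling is sustained.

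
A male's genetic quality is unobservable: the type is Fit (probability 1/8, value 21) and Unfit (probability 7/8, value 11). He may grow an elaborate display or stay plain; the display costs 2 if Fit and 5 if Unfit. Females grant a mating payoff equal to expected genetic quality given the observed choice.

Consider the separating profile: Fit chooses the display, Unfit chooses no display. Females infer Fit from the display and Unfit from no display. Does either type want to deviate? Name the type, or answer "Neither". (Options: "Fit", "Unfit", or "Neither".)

The display pays 21; no display pays 11.
Fit: assigned the display, nets 21 − 2 = 19; deviating to no display nets 11.
Unfit: assigned no display, nets 11; deviating to the display nets 21 − 5 = 16.
The Unfit type gains 5 by deviating.

Unfit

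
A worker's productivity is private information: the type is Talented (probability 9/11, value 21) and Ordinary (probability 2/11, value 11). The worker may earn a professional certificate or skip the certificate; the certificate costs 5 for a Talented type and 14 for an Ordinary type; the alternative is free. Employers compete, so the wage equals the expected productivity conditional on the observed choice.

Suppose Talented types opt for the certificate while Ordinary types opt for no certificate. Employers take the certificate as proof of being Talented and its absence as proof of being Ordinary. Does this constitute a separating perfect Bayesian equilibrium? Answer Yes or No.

Yes

Under these beliefs, the certificate earns wage 21 and no certificate earns wage 11.
Talented: the certificate nets 21 − 5 = 16; no certificate nets 11. Talented prefers the certificate.
Ordinary: the certificate nets 21 − 14 = 7; no certificate nets 11. Ordinary prefers no certificate.
Neither type deviates, so the separating profile is an equilibrium.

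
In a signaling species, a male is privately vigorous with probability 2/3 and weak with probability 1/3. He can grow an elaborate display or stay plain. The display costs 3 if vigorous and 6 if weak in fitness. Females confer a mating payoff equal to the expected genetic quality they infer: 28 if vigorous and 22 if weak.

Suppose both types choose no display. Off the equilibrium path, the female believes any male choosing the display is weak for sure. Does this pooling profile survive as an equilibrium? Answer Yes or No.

On path, the female holds the prior and pays 2/3·28 + 1/3·22 = 26. Off path (the display), believing weak, it pays 22.
vigorous: no display nets 26; the display nets 22 − 3 = 19. vigorous stays.
weak: no display nets 26; the display nets 22 − 6 = 16. weak stays.
No type deviates, so pooling is sustained.

Yes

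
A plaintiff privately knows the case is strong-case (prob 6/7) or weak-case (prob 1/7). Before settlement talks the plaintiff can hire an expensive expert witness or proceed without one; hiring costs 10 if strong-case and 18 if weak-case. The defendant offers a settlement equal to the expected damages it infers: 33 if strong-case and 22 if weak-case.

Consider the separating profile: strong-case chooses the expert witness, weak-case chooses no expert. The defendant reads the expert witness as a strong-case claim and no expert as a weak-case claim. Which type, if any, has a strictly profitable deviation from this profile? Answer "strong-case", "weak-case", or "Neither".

Neither

The expert witness pays 33; no expert pays 22.
strong-case: assigned the expert witness, nets 33 − 10 = 23; deviating to no expert nets 22.
weak-case: assigned no expert, nets 22; deviating to the expert witness nets 33 − 18 = 15.
Both types strictly prefer their assigned action; no profitable deviation.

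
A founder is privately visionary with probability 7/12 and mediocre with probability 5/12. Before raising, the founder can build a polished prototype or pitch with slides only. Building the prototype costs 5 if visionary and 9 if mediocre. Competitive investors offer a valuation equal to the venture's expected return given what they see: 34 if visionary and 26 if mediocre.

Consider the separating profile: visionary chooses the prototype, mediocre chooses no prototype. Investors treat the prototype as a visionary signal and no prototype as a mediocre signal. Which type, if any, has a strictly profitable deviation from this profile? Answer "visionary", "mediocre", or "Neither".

The prototype pays 34; no prototype pays 26.
visionary: assigned the prototype, nets 34 − 5 = 29; deviating to no prototype nets 26.
mediocre: assigned no prototype, nets 26; deviating to the prototype nets 34 − 9 = 25.
Both types strictly prefer their assigned action; no profitable deviation.

Neither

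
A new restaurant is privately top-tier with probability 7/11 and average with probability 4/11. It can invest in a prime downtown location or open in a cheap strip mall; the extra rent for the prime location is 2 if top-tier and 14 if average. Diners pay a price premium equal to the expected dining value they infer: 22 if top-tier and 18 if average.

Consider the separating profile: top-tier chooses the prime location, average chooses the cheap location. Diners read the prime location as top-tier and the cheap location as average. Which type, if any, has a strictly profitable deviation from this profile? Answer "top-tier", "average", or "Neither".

Neither

The prime location pays 22; the cheap location pays 18.
top-tier: assigned the prime location, nets 22 − 2 = 20; deviating to the cheap location nets 18.
average: assigned the cheap location, nets 18; deviating to the prime location nets 22 − 14 = 8.
Both types strictly prefer their assigned action; no profitable deviation.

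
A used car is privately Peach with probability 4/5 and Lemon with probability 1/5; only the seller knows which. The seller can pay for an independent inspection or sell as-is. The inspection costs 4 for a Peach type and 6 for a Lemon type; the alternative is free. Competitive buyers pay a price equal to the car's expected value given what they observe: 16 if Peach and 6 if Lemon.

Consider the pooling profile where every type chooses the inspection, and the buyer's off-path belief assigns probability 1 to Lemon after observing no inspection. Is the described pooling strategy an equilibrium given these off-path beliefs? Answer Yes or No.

On path, the buyer holds the prior and pays 4/5·16 + 1/5·6 = 14. Off path (no inspection), believing Lemon, it pays 6.
Peach: the inspection nets 14 − 4 = 10; no inspection nets 6. Peach stays.
Lemon: the inspection nets 14 − 6 = 8; no inspection nets 6. Lemon stays.
No type deviates, so pooling is sustained.

Yes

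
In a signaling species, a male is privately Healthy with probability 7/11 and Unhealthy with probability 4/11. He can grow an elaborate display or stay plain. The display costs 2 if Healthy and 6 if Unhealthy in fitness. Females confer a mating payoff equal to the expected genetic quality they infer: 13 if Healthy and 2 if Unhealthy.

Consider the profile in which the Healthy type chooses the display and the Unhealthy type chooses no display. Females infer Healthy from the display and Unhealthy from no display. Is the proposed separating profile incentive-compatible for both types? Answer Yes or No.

Under these beliefs, the display earns mating payoff 13 and no display earns mating payoff 2.
Healthy: the display nets 13 − 2 = 11; no display nets 2. Healthy prefers the display.
Unhealthy: the display nets 13 − 6 = 7; no display nets 2. Unhealthy would deviate to the display.
Unhealthy has a profitable deviation, so the profile is not an equilibrium.

No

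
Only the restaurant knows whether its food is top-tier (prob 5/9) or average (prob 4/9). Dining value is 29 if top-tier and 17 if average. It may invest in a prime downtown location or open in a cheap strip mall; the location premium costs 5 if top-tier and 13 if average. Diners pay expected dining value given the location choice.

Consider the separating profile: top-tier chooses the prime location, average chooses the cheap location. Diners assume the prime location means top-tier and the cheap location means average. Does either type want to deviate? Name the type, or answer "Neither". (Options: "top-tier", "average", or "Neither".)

The prime location pays 29; the cheap location pays 17.
top-tier: assigned the prime location, nets 29 − 5 = 24; deviating to the cheap location nets 17.
average: assigned the cheap location, nets 17; deviating to the prime location nets 29 − 13 = 16.
Both types strictly prefer their assigned action; no profitable deviation.

Neither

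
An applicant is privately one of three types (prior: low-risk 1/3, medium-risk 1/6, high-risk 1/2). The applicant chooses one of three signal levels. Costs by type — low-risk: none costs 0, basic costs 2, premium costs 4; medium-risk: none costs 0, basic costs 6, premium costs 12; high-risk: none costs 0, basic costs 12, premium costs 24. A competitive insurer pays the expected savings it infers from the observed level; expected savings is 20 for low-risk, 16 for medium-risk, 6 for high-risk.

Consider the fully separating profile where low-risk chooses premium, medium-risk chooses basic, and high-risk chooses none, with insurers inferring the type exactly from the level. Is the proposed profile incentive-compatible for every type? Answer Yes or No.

Separating rebates: premium → 20, basic → 16, none → 6.
low-risk (assigned premium): none: 6 − 0 = 6; basic: 16 − 2 = 14; premium: 20 − 4 = 16. low-risk stays.
medium-risk (assigned basic): none: 6 − 0 = 6; basic: 16 − 6 = 10; premium: 20 − 12 = 8. medium-risk stays.
high-risk (assigned none): none: 6 − 0 = 6; basic: 16 − 12 = 4; premium: 20 − 24 = -4. high-risk stays.
Every type prefers its assigned level; separation holds.

Yes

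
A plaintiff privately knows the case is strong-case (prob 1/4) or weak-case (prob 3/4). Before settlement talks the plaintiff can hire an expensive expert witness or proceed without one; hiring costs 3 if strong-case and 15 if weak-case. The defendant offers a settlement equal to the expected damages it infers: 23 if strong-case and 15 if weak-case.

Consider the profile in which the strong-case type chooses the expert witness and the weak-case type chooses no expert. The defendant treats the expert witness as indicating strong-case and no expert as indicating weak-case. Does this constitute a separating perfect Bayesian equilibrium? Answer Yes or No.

Yes

Under these beliefs, the expert witness earns settlement 23 and no expert earns settlement 15.
strong-case: the expert witness nets 23 − 3 = 20; no expert nets 15. strong-case prefers the expert witness.
weak-case: the expert witness nets 23 − 15 = 8; no expert nets 15. weak-case prefers no expert.
Neither type deviates, so the separating profile is an equilibrium.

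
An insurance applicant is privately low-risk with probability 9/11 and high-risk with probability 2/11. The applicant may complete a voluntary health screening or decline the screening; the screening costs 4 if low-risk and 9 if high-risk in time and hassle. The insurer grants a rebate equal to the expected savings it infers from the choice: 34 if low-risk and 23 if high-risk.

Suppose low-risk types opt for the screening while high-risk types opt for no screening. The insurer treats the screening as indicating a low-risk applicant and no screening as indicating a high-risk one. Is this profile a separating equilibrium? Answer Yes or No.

No

Under these beliefs, the screening earns rebate 34 and no screening earns rebate 23.
low-risk: the screening nets 34 − 4 = 30; no screening nets 23. low-risk prefers the screening.
high-risk: the screening nets 34 − 9 = 25; no screening nets 23. high-risk would deviate to the screening.
high-risk has a profitable deviation, so the profile is not an equilibrium.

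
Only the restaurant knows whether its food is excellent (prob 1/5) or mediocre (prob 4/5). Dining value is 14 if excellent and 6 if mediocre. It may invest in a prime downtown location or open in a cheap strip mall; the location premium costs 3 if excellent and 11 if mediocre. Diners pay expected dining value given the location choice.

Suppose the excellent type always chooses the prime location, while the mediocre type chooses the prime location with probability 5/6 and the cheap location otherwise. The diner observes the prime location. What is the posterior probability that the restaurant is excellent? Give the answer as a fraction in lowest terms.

P(the prime location) = (1/5)·1 + (4/5)·(5/6) = 13/15.
By Bayes' rule, P(excellent | the prime location) = (1/5) / (13/15) = 3/13.

3/13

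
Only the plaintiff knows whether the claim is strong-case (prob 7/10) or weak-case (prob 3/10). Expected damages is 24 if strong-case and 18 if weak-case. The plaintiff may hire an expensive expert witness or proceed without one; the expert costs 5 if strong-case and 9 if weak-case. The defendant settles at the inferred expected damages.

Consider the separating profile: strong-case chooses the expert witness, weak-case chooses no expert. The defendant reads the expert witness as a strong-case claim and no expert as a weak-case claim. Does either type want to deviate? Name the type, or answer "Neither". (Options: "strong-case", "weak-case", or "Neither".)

Neither

The expert witness pays 24; no expert pays 18.
strong-case: assigned the expert witness, nets 24 − 5 = 19; deviating to no expert nets 18.
weak-case: assigned no expert, nets 18; deviating to the expert witness nets 24 − 9 = 15.
Both types strictly prefer their assigned action; no profitable deviation.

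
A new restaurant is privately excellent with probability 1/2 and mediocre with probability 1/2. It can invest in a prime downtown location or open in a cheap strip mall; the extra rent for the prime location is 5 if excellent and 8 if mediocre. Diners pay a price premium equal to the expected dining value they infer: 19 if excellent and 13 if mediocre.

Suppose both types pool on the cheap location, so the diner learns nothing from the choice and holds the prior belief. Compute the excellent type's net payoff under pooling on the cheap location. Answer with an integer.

Pooled price premium = 1/2·19 + 1/2·13 = 16.
excellent pays no cost for the cheap location, so net payoff = 16.

16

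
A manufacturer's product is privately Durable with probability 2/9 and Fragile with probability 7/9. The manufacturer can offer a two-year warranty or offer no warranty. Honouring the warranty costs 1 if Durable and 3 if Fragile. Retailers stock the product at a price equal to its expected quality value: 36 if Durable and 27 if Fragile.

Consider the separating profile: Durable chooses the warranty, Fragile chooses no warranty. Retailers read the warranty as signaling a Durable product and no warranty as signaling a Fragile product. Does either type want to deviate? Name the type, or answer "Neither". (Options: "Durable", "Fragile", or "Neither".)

Fragile

The warranty pays 36; no warranty pays 27.
Durable: assigned the warranty, nets 36 − 1 = 35; deviating to no warranty nets 27.
Fragile: assigned no warranty, nets 27; deviating to the warranty nets 36 − 3 = 33.
The Fragile type gains 6 by deviating.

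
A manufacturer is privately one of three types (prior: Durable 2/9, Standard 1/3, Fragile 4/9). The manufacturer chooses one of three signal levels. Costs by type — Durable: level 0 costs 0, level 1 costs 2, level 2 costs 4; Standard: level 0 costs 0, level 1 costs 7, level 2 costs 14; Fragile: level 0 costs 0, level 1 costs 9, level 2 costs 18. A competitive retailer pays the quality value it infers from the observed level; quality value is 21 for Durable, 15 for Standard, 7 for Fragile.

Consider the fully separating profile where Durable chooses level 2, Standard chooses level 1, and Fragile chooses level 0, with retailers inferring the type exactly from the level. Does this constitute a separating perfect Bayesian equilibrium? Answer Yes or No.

Separating prices: level 2 → 21, level 1 → 15, level 0 → 7.
Durable (assigned level 2): level 0: 7 − 0 = 7; level 1: 15 − 2 = 13; level 2: 21 − 4 = 17. Durable stays.
Standard (assigned level 1): level 0: 7 − 0 = 7; level 1: 15 − 7 = 8; level 2: 21 − 14 = 7. Standard stays.
Fragile (assigned level 0): level 0: 7 − 0 = 7; level 1: 15 − 9 = 6; level 2: 21 − 18 = 3. Fragile stays.
Every type prefers its assigned level; separation holds.

Yes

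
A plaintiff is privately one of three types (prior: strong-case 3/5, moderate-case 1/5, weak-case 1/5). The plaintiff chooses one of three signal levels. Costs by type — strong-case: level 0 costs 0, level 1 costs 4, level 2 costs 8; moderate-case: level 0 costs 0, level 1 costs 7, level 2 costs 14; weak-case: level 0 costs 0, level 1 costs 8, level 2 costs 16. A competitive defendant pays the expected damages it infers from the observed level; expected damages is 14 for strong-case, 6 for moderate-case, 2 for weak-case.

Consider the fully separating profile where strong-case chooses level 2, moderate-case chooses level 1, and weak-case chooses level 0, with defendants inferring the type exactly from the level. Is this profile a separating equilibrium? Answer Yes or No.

No

Separating settlements: level 2 → 14, level 1 → 6, level 0 → 2.
strong-case (assigned level 2): level 0: 2 − 0 = 2; level 1: 6 − 4 = 2; level 2: 14 − 8 = 6. strong-case stays.
moderate-case (assigned level 1): level 0: 2 − 0 = 2; level 1: 6 − 7 = -1; level 2: 14 − 14 = 0. moderate-case prefers level 0.
weak-case (assigned level 0): level 0: 2 − 0 = 2; level 1: 6 − 8 = -2; level 2: 14 − 16 = -2. weak-case stays.
At least one type deviates; the separating profile fails.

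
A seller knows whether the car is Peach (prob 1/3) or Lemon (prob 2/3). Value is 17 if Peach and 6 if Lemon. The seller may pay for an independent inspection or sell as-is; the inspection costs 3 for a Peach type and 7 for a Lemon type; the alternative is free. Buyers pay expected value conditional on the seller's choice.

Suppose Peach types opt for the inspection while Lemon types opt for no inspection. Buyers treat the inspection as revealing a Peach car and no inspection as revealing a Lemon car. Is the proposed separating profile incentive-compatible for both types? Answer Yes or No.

No

Under these beliefs, the inspection earns price 17 and no inspection earns price 6.
Peach: the inspection nets 17 − 3 = 14; no inspection nets 6. Peach prefers the inspection.
Lemon: the inspection nets 17 − 7 = 10; no inspection nets 6. Lemon would deviate to the inspection.
Lemon has a profitable deviation, so the profile is not an equilibrium.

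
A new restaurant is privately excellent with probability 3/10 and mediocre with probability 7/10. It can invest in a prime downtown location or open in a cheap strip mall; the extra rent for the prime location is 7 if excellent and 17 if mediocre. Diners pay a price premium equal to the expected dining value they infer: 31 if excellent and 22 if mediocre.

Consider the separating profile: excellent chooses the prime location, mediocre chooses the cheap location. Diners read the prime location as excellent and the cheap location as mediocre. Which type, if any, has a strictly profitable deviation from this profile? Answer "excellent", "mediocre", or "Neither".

Neither

The prime location pays 31; the cheap location pays 22.
excellent: assigned the prime location, nets 31 − 7 = 24; deviating to the cheap location nets 22.
mediocre: assigned the cheap location, nets 22; deviating to the prime location nets 31 − 17 = 14.
Both types strictly prefer their assigned action; no profitable deviation.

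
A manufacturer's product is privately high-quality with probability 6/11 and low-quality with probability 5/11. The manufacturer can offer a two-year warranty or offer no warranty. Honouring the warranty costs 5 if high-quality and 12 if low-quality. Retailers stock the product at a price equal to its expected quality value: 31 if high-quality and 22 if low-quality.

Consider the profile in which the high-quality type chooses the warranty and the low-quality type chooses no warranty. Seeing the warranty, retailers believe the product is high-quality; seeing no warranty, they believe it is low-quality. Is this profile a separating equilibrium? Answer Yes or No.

Yes

Under these beliefs, the warranty earns price 31 and no warranty earns price 22.
high-quality: the warranty nets 31 − 5 = 26; no warranty nets 22. high-quality prefers the warranty.
low-quality: the warranty nets 31 − 12 = 19; no warranty nets 22. low-quality prefers no warranty.
Neither type deviates, so the separating profile is an equilibrium.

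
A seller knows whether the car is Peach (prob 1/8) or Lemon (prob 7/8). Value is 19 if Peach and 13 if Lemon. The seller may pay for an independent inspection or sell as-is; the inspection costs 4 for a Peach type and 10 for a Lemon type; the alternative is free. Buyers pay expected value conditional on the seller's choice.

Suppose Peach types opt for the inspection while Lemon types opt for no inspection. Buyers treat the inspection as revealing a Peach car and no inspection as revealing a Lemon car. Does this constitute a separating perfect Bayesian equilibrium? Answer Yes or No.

Under these beliefs, the inspection earns price 19 and no inspection earns price 13.
Peach: the inspection nets 19 − 4 = 15; no inspection nets 13. Peach prefers the inspection.
Lemon: the inspection nets 19 − 10 = 9; no inspection nets 13. Lemon prefers no inspection.
Neither type deviates, so the separating profile is an equilibrium.

Yes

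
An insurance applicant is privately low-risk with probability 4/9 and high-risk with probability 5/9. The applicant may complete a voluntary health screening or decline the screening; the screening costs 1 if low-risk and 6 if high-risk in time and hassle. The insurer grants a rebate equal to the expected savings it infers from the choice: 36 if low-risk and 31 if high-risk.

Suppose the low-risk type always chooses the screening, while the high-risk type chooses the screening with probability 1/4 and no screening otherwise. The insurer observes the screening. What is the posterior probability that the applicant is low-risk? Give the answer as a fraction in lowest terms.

P(the screening) = (4/9)·1 + (5/9)·(1/4) = 7/12.
By Bayes' rule, P(low-risk | the screening) = (4/9) / (7/12) = 16/21.

16/21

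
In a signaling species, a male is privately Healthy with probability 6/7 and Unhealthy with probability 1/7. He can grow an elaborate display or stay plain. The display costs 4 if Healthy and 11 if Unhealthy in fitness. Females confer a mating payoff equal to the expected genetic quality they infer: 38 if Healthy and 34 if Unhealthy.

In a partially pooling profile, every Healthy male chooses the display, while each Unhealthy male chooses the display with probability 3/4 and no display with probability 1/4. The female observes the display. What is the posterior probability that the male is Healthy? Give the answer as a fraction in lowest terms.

8/9

P(the display) = (6/7)·1 + (1/7)·(3/4) = 27/28.
By Bayes' rule, P(Healthy | the display) = (6/7) / (27/28) = 8/9.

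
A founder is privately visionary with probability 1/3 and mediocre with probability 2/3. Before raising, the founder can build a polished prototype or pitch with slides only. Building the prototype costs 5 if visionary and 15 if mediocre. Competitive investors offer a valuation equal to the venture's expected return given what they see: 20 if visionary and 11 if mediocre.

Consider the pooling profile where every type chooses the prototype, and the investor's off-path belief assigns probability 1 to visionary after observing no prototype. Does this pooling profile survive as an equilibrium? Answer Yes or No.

On path, the investor holds the prior and pays 1/3·20 + 2/3·11 = 14. Off path (no prototype), believing visionary, it pays 20.
visionary: the prototype nets 14 − 5 = 9; no prototype nets 20. visionary would deviate.
mediocre: the prototype nets 14 − 15 = -1; no prototype nets 20. mediocre would deviate.
A type deviates, so pooling fails.

No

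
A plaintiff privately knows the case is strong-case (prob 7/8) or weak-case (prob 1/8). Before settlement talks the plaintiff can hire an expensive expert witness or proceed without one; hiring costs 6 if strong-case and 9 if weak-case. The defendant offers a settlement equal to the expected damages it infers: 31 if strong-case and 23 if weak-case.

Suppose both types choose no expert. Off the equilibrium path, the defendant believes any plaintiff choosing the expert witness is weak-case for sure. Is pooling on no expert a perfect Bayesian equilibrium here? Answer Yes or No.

Yes

On path, the defendant holds the prior and pays 7/8·31 + 1/8·23 = 30. Off path (the expert witness), believing weak-case, it pays 23.
strong-case: no expert nets 30; the expert witness nets 23 − 6 = 17. strong-case stays.
weak-case: no expert nets 30; the expert witness nets 23 − 9 = 14. weak-case stays.
No type deviates, so pooling is sustained.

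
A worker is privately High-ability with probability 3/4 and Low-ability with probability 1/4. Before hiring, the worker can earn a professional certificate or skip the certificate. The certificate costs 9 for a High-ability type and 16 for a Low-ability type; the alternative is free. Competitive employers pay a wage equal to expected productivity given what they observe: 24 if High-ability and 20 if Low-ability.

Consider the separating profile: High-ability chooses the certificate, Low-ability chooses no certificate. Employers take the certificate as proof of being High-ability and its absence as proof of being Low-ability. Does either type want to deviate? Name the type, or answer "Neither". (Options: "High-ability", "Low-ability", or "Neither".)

High-ability

The certificate pays 24; no certificate pays 20.
High-ability: assigned the certificate, nets 24 − 9 = 15; deviating to no certificate nets 20.
Low-ability: assigned no certificate, nets 20; deviating to the certificate nets 24 − 16 = 8.
The High-ability type gains 5 by deviating.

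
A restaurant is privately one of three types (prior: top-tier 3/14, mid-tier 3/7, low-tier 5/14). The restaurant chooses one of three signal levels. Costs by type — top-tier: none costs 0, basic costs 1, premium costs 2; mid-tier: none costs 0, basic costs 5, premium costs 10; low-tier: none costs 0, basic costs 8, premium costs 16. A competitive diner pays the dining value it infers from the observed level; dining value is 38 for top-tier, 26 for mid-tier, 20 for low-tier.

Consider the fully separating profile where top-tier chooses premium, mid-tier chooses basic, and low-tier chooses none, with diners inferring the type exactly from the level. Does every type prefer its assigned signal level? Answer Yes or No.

No

Separating price premiums: premium → 38, basic → 26, none → 20.
top-tier (assigned premium): none: 20 − 0 = 20; basic: 26 − 1 = 25; premium: 38 − 2 = 36. top-tier stays.
mid-tier (assigned basic): none: 20 − 0 = 20; basic: 26 − 5 = 21; premium: 38 − 10 = 28. mid-tier prefers premium.
low-tier (assigned none): none: 20 − 0 = 20; basic: 26 − 8 = 18; premium: 38 − 16 = 22. low-tier prefers premium.
At least one type deviates; the separating profile fails.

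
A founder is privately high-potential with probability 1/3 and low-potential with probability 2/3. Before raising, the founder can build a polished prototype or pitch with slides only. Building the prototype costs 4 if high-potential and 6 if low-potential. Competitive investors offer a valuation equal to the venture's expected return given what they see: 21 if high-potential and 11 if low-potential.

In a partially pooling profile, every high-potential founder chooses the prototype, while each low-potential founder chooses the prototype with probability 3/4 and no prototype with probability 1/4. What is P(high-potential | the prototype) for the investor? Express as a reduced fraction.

P(the prototype) = (1/3)·1 + (2/3)·(3/4) = 5/6.
By Bayes' rule, P(high-potential | the prototype) = (1/3) / (5/6) = 2/5.

2/5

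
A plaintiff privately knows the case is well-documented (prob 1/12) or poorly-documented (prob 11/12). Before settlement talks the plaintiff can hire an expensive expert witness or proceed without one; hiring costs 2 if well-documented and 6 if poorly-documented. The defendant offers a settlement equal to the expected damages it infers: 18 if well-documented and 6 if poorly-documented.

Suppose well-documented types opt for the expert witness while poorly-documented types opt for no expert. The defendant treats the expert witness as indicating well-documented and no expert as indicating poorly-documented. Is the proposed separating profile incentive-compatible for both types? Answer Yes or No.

No

Under these beliefs, the expert witness earns settlement 18 and no expert earns settlement 6.
well-documented: the expert witness nets 18 − 2 = 16; no expert nets 6. well-documented prefers the expert witness.
poorly-documented: the expert witness nets 18 − 6 = 12; no expert nets 6. poorly-documented would deviate to the expert witness.
poorly-documented has a profitable deviation, so the profile is not an equilibrium.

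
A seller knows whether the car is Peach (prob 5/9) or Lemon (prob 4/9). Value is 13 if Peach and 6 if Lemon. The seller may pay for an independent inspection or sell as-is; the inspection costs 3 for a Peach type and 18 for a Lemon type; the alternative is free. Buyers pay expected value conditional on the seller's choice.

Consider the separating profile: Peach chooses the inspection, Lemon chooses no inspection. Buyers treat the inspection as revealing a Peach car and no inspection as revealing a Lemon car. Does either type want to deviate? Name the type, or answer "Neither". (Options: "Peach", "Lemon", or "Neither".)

The inspection pays 13; no inspection pays 6.
Peach: assigned the inspection, nets 13 − 3 = 10; deviating to no inspection nets 6.
Lemon: assigned no inspection, nets 6; deviating to the inspection nets 13 − 18 = -5.
Both types strictly prefer their assigned action; no profitable deviation.

Neither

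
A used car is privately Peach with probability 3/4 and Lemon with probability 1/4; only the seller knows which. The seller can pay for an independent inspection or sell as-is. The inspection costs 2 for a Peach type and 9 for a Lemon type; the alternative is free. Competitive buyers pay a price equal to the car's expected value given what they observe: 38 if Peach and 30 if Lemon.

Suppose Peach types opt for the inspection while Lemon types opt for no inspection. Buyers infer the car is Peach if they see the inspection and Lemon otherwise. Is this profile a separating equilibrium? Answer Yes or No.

Under these beliefs, the inspection earns price 38 and no inspection earns price 30.
Peach: the inspection nets 38 − 2 = 36; no inspection nets 30. Peach prefers the inspection.
Lemon: the inspection nets 38 − 9 = 29; no inspection nets 30. Lemon prefers no inspection.
Neither type deviates, so the separating profile is an equilibrium.

Yes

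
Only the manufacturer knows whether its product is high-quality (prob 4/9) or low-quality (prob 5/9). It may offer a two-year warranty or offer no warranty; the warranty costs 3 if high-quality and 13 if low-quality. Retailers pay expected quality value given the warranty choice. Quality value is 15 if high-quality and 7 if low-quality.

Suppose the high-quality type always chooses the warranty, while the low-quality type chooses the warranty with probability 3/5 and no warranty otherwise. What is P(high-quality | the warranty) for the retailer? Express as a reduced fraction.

P(the warranty) = (4/9)·1 + (5/9)·(3/5) = 7/9.
By Bayes' rule, P(high-quality | the warranty) = (4/9) / (7/9) = 4/7.

4/7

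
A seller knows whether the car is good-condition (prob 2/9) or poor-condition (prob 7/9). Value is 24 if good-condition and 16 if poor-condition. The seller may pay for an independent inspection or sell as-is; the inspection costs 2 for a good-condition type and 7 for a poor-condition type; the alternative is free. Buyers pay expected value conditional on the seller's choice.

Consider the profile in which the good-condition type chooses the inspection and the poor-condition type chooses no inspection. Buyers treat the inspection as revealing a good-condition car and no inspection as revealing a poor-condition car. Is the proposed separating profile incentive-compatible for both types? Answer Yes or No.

No

Under these beliefs, the inspection earns price 24 and no inspection earns price 16.
good-condition: the inspection nets 24 − 2 = 22; no inspection nets 16. good-condition prefers the inspection.
poor-condition: the inspection nets 24 − 7 = 17; no inspection nets 16. poor-condition would deviate to the inspection.
poor-condition has a profitable deviation, so the profile is not an equilibrium.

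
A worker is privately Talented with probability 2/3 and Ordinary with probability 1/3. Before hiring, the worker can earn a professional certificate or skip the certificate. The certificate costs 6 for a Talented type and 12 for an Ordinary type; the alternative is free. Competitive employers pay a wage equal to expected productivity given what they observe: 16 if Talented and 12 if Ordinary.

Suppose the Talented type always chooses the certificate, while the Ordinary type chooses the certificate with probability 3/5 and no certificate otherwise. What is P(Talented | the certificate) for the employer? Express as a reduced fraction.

P(the certificate) = (2/3)·1 + (1/3)·(3/5) = 13/15.
By Bayes' rule, P(Talented | the certificate) = (2/3) / (13/15) = 10/13.

10/13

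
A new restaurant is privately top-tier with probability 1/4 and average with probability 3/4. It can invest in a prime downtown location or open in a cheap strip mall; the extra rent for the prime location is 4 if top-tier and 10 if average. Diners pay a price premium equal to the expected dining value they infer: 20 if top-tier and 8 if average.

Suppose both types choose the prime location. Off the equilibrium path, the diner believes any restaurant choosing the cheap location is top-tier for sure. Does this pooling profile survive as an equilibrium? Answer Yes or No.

No

On path, the diner holds the prior and pays 1/4·20 + 3/4·8 = 11. Off path (the cheap location), believing top-tier, it pays 20.
top-tier: the prime location nets 11 − 4 = 7; the cheap location nets 20. top-tier would deviate.
average: the prime location nets 11 − 10 = 1; the cheap location nets 20. average would deviate.
A type deviates, so pooling fails.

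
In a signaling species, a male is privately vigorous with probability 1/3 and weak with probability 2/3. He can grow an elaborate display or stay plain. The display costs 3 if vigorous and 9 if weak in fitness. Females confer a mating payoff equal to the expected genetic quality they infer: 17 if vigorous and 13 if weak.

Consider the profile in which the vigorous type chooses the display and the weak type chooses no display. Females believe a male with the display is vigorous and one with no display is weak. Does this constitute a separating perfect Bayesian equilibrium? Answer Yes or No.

Under these beliefs, the display earns mating payoff 17 and no display earns mating payoff 13.
vigorous: the display nets 17 − 3 = 14; no display nets 13. vigorous prefers the display.
weak: the display nets 17 − 9 = 8; no display nets 13. weak prefers no display.
Neither type deviates, so the separating profile is an equilibrium.

Yes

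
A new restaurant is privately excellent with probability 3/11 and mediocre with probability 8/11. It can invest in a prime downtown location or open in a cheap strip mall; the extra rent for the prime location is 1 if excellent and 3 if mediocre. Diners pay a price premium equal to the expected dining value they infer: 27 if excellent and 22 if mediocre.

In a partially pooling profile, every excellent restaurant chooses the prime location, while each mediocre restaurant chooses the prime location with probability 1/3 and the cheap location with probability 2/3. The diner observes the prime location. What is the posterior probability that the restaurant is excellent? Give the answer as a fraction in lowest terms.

P(the prime location) = (3/11)·1 + (8/11)·(1/3) = 17/33.
By Bayes' rule, P(excellent | the prime location) = (3/11) / (17/33) = 9/17.

9/17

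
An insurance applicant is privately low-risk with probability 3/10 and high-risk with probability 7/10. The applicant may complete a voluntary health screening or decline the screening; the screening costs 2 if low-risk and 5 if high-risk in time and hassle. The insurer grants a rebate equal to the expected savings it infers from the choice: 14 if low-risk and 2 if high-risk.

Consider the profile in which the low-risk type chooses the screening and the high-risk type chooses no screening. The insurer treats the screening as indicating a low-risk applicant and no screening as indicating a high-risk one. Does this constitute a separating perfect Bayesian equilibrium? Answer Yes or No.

Under these beliefs, the screening earns rebate 14 and no screening earns rebate 2.
low-risk: the screening nets 14 − 2 = 12; no screening nets 2. low-risk prefers the screening.
high-risk: the screening nets 14 − 5 = 9; no screening nets 2. high-risk would deviate to the screening.
high-risk has a profitable deviation, so the profile is not an equilibrium.

No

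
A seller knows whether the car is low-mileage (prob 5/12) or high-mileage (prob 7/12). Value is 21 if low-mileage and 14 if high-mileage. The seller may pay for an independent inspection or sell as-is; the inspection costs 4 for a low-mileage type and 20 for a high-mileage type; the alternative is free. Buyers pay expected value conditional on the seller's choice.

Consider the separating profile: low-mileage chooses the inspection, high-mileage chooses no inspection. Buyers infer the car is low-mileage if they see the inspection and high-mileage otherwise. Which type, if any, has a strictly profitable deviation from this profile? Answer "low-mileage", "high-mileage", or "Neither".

The inspection pays 21; no inspection pays 14.
low-mileage: assigned the inspection, nets 21 − 4 = 17; deviating to no inspection nets 14.
high-mileage: assigned no inspection, nets 14; deviating to the inspection nets 21 − 20 = 1.
Both types strictly prefer their assigned action; no profitable deviation.

Neither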